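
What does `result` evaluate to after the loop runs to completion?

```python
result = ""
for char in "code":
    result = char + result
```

Let's trace through this code step by step.

Initialize: result = ''
Entering loop: for char in "code":
After iteration 1: char = 'c', result = 'c'
After iteration 2: char = 'o', result = 'oc'
After iteration 3: char = 'd', result = 'doc'
After iteration 4: char = 'e', result = 'edoc'
Loop ends.

Final answer: 'edoc'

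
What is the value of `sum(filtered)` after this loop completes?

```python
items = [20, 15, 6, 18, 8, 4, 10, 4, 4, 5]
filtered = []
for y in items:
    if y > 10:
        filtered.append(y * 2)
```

Let's trace through this code step by step.

Initialize: items = [20, 15, 6, 18, 8, 4, 10, 4, 4, 5]
Initialize: filtered = []
Entering loop: for y in items:
After iteration 1: y = 20, filtered = [40]
After iteration 2: y = 15, filtered = [40, 30]
After iteration 3: y = 6, filtered = [40, 30]
After iteration 4: y = 18, filtered = [40, 30, 36]
After iteration 5: y = 8, filtered = [40, 30, 36]
After iteration 6: y = 4, filtered = [40, 30, 36]
After iteration 7: y = 10, filtered = [40, 30, 36]
After iteration 8: y = 4, filtered = [40, 30, 36]
After iteration 9: y = 4, filtered = [40, 30, 36]
After iteration 10: y = 5, filtered = [40, 30, 36]
Loop ends.
sum(filtered) = 106

Final answer: 106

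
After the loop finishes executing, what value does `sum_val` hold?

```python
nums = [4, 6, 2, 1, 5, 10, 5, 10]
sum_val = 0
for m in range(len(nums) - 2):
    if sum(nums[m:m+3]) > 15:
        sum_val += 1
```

Let's trace through this code step by step.

Initialize: nums = [4, 6, 2, 1, 5, 10, 5, 10]
Initialize: sum_val = 0
Entering loop: for m in range(len(nums) - 2):
After iteration 1: m = 0, sum_val = 0
After iteration 2: m = 1, sum_val = 0
After iteration 3: m = 2, sum_val = 0
After iteration 4: m = 3, sum_val = 1
After iteration 5: m = 4, sum_val = 2
After iteration 6: m = 5, sum_val = 3
Loop ends.

Final answer: 3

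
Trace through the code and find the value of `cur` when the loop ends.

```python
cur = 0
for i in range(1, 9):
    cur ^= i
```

Let's trace through this code step by step.

Initialize: cur = 0
Entering loop: for i in range(1, 9):
After iteration 1: i = 1, cur = 1
After iteration 2: i = 2, cur = 3
After iteration 3: i = 3, cur = 0
After iteration 4: i = 4, cur = 4
After iteration 5: i = 5, cur = 1
After iteration 6: i = 6, cur = 7
After iteration 7: i = 7, cur = 0
After iteration 8: i = 8, cur = 8
Loop ends.

Final answer: 8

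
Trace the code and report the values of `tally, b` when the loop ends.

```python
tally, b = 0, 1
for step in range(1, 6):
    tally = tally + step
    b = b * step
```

Let's trace through this code step by step.

Initialize: tally = 0
Initialize: b = 1
Entering loop: for step in range(1, 6):
After iteration 1: step = 1, tally = 1, b = 1
After iteration 2: step = 2, tally = 3, b = 2
After iteration 3: step = 3, tally = 6, b = 6
After iteration 4: step = 4, tally = 10, b = 24
After iteration 5: step = 5, tally = 15, b = 120
Loop ends.

Final answer: 15, 120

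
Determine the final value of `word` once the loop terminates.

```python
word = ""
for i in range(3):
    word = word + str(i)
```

Let's trace through this code step by step.

Initialize: word = ''
Entering loop: for i in range(3):
After iteration 1: i = 0, word = '0'
After iteration 2: i = 1, word = '01'
After iteration 3: i = 2, word = '012'
Loop ends.

Final answer: '012'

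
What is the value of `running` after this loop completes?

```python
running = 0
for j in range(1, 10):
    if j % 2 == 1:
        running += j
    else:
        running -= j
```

Let's trace through this code step by step.

Initialize: running = 0
Entering loop: for j in range(1, 10):
After iteration 1: j = 1, running = 1
After iteration 2: j = 2, running = -1
After iteration 3: j = 3, running = 2
After iteration 4: j = 4, running = -2
After iteration 5: j = 5, running = 3
After iteration 6: j = 6, running = -3
After iteration 7: j = 7, running = 4
After iteration 8: j = 8, running = -4
After iteration 9: j = 9, running = 5
Loop ends.

Final answer: 5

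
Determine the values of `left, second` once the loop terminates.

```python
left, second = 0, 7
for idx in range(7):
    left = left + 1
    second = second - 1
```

Let's trace through this code step by step.

Initialize: left = 0
Initialize: second = 7
Entering loop: for idx in range(7):
After iteration 1: idx = 0, left = 1, second = 6
After iteration 2: idx = 1, left = 2, second = 5
After iteration 3: idx = 2, left = 3, second = 4
After iteration 4: idx = 3, left = 4, second = 3
After iteration 5: idx = 4, left = 5, second = 2
After iteration 6: idx = 5, left = 6, second = 1
After iteration 7: idx = 6, left = 7, second = 0
Loop ends.

Final answer: 7, 0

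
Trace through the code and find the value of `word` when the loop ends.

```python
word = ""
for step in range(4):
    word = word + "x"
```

Let's trace through this code step by step.

Initialize: word = ''
Entering loop: for step in range(4):
After iteration 1: step = 0, word = 'x'
After iteration 2: step = 1, word = 'xx'
After iteration 3: step = 2, word = 'xxx'
After iteration 4: step = 3, word = 'xxxx'
Loop ends.

Final answer: 'xxxx'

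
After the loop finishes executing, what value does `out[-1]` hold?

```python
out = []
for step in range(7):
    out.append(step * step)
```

Let's trace through this code step by step.

Initialize: out = []
Entering loop: for step in range(7):
After iteration 1: step = 0, out = [0]
After iteration 2: step = 1, out = [0, 1]
After iteration 3: step = 2, out = [0, 1, 4]
After iteration 4: step = 3, out = [0, 1, 4, 9]
After iteration 5: step = 4, out = [0, 1, 4, 9, 16]
After iteration 6: step = 5, out = [0, 1, 4, 9, 16, 25]
After iteration 7: step = 6, out = [0, 1, 4, 9, 16, 25, 36]
Loop ends.
out[-1] = 36

Final answer: 36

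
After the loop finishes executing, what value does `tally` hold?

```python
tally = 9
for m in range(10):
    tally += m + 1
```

Let's trace through this code step by step.

Initialize: tally = 9
Entering loop: for m in range(10):
After iteration 1: m = 0, tally = 10
After iteration 2: m = 1, tally = 12
After iteration 3: m = 2, tally = 15
After iteration 4: m = 3, tally = 19
After iteration 5: m = 4, tally = 24
After iteration 6: m = 5, tally = 30
After iteration 7: m = 6, tally = 37
After iteration 8: m = 7, tally = 45
After iteration 9: m = 8, tally = 54
After iteration 10: m = 9, tally = 64
Loop ends.

Final answer: 64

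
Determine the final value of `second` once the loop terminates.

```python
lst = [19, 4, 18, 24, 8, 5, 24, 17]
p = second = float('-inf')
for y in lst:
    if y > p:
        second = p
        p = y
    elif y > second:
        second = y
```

Let's trace through this code step by step.

Initialize: lst = [19, 4, 18, 24, 8, 5, 24, 17]
Initialize: p = -inf
Initialize: second = -inf
Entering loop: for y in lst:
After iteration 1: y = 19, p = 19, second = -inf
After iteration 2: y = 4, p = 19, second = 4
After iteration 3: y = 18, p = 19, second = 18
After iteration 4: y = 24, p = 24, second = 19
After iteration 5: y = 8, p = 24, second = 19
After iteration 6: y = 5, p = 24, second = 19
After iteration 7: y = 24, p = 24, second = 24
After iteration 8: y = 17, p = 24, second = 24
Loop ends.

Final answer: 24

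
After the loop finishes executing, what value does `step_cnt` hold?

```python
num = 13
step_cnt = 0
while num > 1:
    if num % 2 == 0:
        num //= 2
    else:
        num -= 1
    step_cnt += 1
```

Let's trace through this code step by step.

Initialize: num = 13
Initialize: step_cnt = 0
Entering loop: while num > 1:
After iteration 1: num = 12, step_cnt = 1
After iteration 2: num = 6, step_cnt = 2
After iteration 3: num = 3, step_cnt = 3
After iteration 4: num = 2, step_cnt = 4
After iteration 5: num = 1, step_cnt = 5
Loop ends.

Final answer: 5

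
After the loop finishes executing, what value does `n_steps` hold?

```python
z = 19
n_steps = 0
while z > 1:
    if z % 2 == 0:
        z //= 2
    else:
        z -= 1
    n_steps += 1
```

Let's trace through this code step by step.

Initialize: z = 19
Initialize: n_steps = 0
Entering loop: while z > 1:
After iteration 1: z = 18, n_steps = 1
After iteration 2: z = 9, n_steps = 2
After iteration 3: z = 8, n_steps = 3
After iteration 4: z = 4, n_steps = 4
After iteration 5: z = 2, n_steps = 5
After iteration 6: z = 1, n_steps = 6
Loop ends.

Final answer: 6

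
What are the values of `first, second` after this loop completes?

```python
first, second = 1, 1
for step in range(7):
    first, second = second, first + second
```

Let's trace through this code step by step.

Initialize: first = 1
Initialize: second = 1
Entering loop: for step in range(7):
After iteration 1: step = 0, first = 1, second = 2
After iteration 2: step = 1, first = 2, second = 3
After iteration 3: step = 2, first = 3, second = 5
After iteration 4: step = 3, first = 5, second = 8
After iteration 5: step = 4, first = 8, second = 13
After iteration 6: step = 5, first = 13, second = 21
After iteration 7: step = 6, first = 21, second = 34
Loop ends.

Final answer: 21, 34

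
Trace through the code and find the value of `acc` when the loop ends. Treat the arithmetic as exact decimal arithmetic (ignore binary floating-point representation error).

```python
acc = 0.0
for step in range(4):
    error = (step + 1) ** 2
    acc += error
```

Let's trace through this code step by step.

Initialize: acc = 0.0
Entering loop: for step in range(4):
After iteration 1: step = 0, acc = 1.0, error = 1
After iteration 2: step = 1, acc = 5.0, error = 4
After iteration 3: step = 2, acc = 14.0, error = 9
After iteration 4: step = 3, acc = 30.0, error = 16
Loop ends.

Final answer: 30.0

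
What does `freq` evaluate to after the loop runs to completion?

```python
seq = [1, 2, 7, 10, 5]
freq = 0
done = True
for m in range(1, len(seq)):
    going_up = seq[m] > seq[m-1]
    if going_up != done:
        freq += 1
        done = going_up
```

Let's trace through this code step by step.

Initialize: seq = [1, 2, 7, 10, 5]
Initialize: freq = 0
Initialize: done = True
Entering loop: for m in range(1, len(seq)):
After iteration 1: m = 1, freq = 0, done = True, going_up = True
After iteration 2: m = 2, freq = 0, done = True, going_up = True
After iteration 3: m = 3, freq = 0, done = True, going_up = True
After iteration 4: m = 4, freq = 1, done = False, going_up = False
Loop ends.

Final answer: 1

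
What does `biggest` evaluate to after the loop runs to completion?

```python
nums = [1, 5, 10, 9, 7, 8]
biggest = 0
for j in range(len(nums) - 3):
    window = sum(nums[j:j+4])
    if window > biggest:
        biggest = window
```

Let's trace through this code step by step.

Initialize: nums = [1, 5, 10, 9, 7, 8]
Initialize: biggest = 0
Entering loop: for j in range(len(nums) - 3):
After iteration 1: j = 0, biggest = 25, window = 25
After iteration 2: j = 1, biggest = 31, window = 31
After iteration 3: j = 2, biggest = 34, window = 34
Loop ends.

Final answer: 34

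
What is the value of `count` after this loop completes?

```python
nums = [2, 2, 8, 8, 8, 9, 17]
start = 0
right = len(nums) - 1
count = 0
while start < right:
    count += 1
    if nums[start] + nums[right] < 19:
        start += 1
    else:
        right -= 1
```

Let's trace through this code step by step.

Initialize: nums = [2, 2, 8, 8, 8, 9, 17]
Initialize: start = 0
Initialize: right = 6
Initialize: count = 0
Entering loop: while start < right:
After iteration 1: start = 0, right = 5, count = 1
After iteration 2: start = 1, right = 5, count = 2
After iteration 3: start = 2, right = 5, count = 3
After iteration 4: start = 3, right = 5, count = 4
After iteration 5: start = 4, right = 5, count = 5
After iteration 6: start = 5, right = 5, count = 6
Loop ends.

Final answer: 6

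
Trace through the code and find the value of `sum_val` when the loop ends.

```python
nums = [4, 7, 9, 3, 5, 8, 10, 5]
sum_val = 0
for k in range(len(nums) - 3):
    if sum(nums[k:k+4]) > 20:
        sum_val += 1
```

Let's trace through this code step by step.

Initialize: nums = [4, 7, 9, 3, 5, 8, 10, 5]
Initialize: sum_val = 0
Entering loop: for k in range(len(nums) - 3):
After iteration 1: k = 0, sum_val = 1
After iteration 2: k = 1, sum_val = 2
After iteration 3: k = 2, sum_val = 3
After iteration 4: k = 3, sum_val = 4
After iteration 5: k = 4, sum_val = 5
Loop ends.

Final answer: 5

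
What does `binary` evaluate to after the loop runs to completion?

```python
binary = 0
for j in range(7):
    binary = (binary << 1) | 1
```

Let's trace through this code step by step.

Initialize: binary = 0
Entering loop: for j in range(7):
After iteration 1: j = 0, binary = 1
After iteration 2: j = 1, binary = 3
After iteration 3: j = 2, binary = 7
After iteration 4: j = 3, binary = 15
After iteration 5: j = 4, binary = 31
After iteration 6: j = 5, binary = 63
After iteration 7: j = 6, binary = 127
Loop ends.

Final answer: 127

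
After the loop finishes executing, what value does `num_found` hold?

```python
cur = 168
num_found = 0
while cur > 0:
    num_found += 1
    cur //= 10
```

Let's trace through this code step by step.

Initialize: cur = 168
Initialize: num_found = 0
Entering loop: while cur > 0:
After iteration 1: cur = 16, num_found = 1
After iteration 2: cur = 1, num_found = 2
After iteration 3: cur = 0, num_found = 3
Loop ends.

Final answer: 3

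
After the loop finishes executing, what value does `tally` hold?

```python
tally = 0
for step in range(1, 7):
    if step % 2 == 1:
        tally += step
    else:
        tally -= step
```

Let's trace through this code step by step.

Initialize: tally = 0
Entering loop: for step in range(1, 7):
After iteration 1: step = 1, tally = 1
After iteration 2: step = 2, tally = -1
After iteration 3: step = 3, tally = 2
After iteration 4: step = 4, tally = -2
After iteration 5: step = 5, tally = 3
After iteration 6: step = 6, tally = -3
Loop ends.

Final answer: -3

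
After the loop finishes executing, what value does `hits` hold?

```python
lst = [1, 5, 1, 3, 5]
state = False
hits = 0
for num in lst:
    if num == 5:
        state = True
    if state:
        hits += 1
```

Let's trace through this code step by step.

Initialize: lst = [1, 5, 1, 3, 5]
Initialize: state = False
Initialize: hits = 0
Entering loop: for num in lst:
After iteration 1: num = 1, state = False, hits = 0
After iteration 2: num = 5, state = True, hits = 1
After iteration 3: num = 1, state = True, hits = 2
After iteration 4: num = 3, state = True, hits = 3
After iteration 5: num = 5, state = True, hits = 4
Loop ends.

Final answer: 4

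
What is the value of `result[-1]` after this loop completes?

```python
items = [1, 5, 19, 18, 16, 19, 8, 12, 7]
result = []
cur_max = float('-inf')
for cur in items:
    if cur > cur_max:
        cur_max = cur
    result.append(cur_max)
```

Let's trace through this code step by step.

Initialize: items = [1, 5, 19, 18, 16, 19, 8, 12, 7]
Initialize: result = []
Initialize: cur_max = -inf
Entering loop: for cur in items:
After iteration 1: cur = 1, result = [1], cur_max = 1
After iteration 2: cur = 5, result = [1, 5], cur_max = 5
After iteration 3: cur = 19, result = [1, 5, 19], cur_max = 19
After iteration 4: cur = 18, result = [1, 5, 19, 19], cur_max = 19
After iteration 5: cur = 16, result = [1, 5, 19, 19, 19], cur_max = 19
After iteration 6: cur = 19, result = [1, 5, 19, 19, 19, 19], cur_max = 19
After iteration 7: cur = 8, result = [1, 5, 19, 19, 19, 19, 19], cur_max = 19
After iteration 8: cur = 12, result = [1, 5, 19, 19, 19, 19, 19, 19], cur_max = 19
After iteration 9: cur = 7, result = [1, 5, 19, 19, 19, 19, 19, 19, 19], cur_max = 19
Loop ends.
result[-1] = 19

Final answer: 19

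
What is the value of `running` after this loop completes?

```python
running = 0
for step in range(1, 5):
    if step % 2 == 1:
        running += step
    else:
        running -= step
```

Let's trace through this code step by step.

Initialize: running = 0
Entering loop: for step in range(1, 5):
After iteration 1: step = 1, running = 1
After iteration 2: step = 2, running = -1
After iteration 3: step = 3, running = 2
After iteration 4: step = 4, running = -2
Loop ends.

Final answer: -2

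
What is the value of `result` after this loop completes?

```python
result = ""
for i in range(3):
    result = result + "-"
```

Let's trace through this code step by step.

Initialize: result = ''
Entering loop: for i in range(3):
After iteration 1: i = 0, result = '-'
After iteration 2: i = 1, result = '--'
After iteration 3: i = 2, result = '---'
Loop ends.

Final answer: '---'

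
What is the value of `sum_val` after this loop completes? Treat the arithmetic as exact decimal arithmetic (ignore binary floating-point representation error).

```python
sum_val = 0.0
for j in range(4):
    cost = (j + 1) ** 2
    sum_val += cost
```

Let's trace through this code step by step.

Initialize: sum_val = 0.0
Entering loop: for j in range(4):
After iteration 1: j = 0, sum_val = 1.0, cost = 1
After iteration 2: j = 1, sum_val = 5.0, cost = 4
After iteration 3: j = 2, sum_val = 14.0, cost = 9
After iteration 4: j = 3, sum_val = 30.0, cost = 16
Loop ends.

Final answer: 30.0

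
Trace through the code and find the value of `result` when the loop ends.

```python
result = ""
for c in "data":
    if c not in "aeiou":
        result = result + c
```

Let's trace through this code step by step.

Initialize: result = ''
Entering loop: for c in "data":
After iteration 1: c = 'd', result = 'd'
After iteration 2: c = 'a', result = 'd'
After iteration 3: c = 't', result = 'dt'
After iteration 4: c = 'a', result = 'dt'
Loop ends.

Final answer: 'dt'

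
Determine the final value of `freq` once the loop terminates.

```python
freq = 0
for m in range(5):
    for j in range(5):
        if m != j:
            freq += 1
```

Let's trace through this code step by step.

Initialize: freq = 0
Entering loop: for m in range(5):
After iteration 1: m = 0, freq = 4
After iteration 2: m = 1, freq = 8
After iteration 3: m = 2, freq = 12
After iteration 4: m = 3, freq = 16
After iteration 5: m = 4, freq = 20
Loop ends.

Final answer: 20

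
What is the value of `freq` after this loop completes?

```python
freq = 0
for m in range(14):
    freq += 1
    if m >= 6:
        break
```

Let's trace through this code step by step.

Initialize: freq = 0
Entering loop: for m in range(14):
After iteration 1: m = 0, freq = 1
After iteration 2: m = 1, freq = 2
After iteration 3: m = 2, freq = 3
After iteration 4: m = 3, freq = 4
After iteration 5: m = 4, freq = 5
After iteration 6: m = 5, freq = 6
After iteration 7: m = 6, freq = 7
Loop ends.

Final answer: 7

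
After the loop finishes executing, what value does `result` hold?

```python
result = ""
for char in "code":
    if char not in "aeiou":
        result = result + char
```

Let's trace through this code step by step.

Initialize: result = ''
Entering loop: for char in "code":
After iteration 1: char = 'c', result = 'c'
After iteration 2: char = 'o', result = 'c'
After iteration 3: char = 'd', result = 'cd'
After iteration 4: char = 'e', result = 'cd'
Loop ends.

Final answer: 'cd'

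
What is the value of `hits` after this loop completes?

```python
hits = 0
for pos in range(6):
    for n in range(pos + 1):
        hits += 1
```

Let's trace through this code step by step.

Initialize: hits = 0
Entering loop: for pos in range(6):
After iteration 1: pos = 0, hits = 1, n = 0
After iteration 2: pos = 1, hits = 3, n = 1
After iteration 3: pos = 2, hits = 6, n = 2
After iteration 4: pos = 3, hits = 10, n = 3
After iteration 5: pos = 4, hits = 15, n = 4
After iteration 6: pos = 5, hits = 21, n = 5
Loop ends.

Final answer: 21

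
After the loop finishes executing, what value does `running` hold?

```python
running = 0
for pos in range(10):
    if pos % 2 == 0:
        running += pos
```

Let's trace through this code step by step.

Initialize: running = 0
Entering loop: for pos in range(10):
After iteration 1: pos = 0, running = 0
After iteration 2: pos = 1, running = 0
After iteration 3: pos = 2, running = 2
After iteration 4: pos = 3, running = 2
After iteration 5: pos = 4, running = 6
After iteration 6: pos = 5, running = 6
After iteration 7: pos = 6, running = 12
After iteration 8: pos = 7, running = 12
After iteration 9: pos = 8, running = 20
After iteration 10: pos = 9, running = 20
Loop ends.

Final answer: 20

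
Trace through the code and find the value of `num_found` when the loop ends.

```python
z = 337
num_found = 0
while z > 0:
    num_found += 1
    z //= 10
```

Let's trace through this code step by step.

Initialize: z = 337
Initialize: num_found = 0
Entering loop: while z > 0:
After iteration 1: z = 33, num_found = 1
After iteration 2: z = 3, num_found = 2
After iteration 3: z = 0, num_found = 3
Loop ends.

Final answer: 3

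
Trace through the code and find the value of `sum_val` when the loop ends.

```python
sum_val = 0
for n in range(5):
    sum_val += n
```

Let's trace through this code step by step.

Initialize: sum_val = 0
Entering loop: for n in range(5):
After iteration 1: n = 0, sum_val = 0
After iteration 2: n = 1, sum_val = 1
After iteration 3: n = 2, sum_val = 3
After iteration 4: n = 3, sum_val = 6
After iteration 5: n = 4, sum_val = 10
Loop ends.

Final answer: 10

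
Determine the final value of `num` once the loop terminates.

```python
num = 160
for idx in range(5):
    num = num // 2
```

Let's trace through this code step by step.

Initialize: num = 160
Entering loop: for idx in range(5):
After iteration 1: idx = 0, num = 80
After iteration 2: idx = 1, num = 40
After iteration 3: idx = 2, num = 20
After iteration 4: idx = 3, num = 10
After iteration 5: idx = 4, num = 5
Loop ends.

Final answer: 5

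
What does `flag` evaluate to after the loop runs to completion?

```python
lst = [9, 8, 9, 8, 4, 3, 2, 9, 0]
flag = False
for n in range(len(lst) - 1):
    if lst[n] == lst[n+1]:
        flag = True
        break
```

Let's trace through this code step by step.

Initialize: lst = [9, 8, 9, 8, 4, 3, 2, 9, 0]
Initialize: flag = False
Entering loop: for n in range(len(lst) - 1):
After iteration 1: n = 0, flag = False
After iteration 2: n = 1, flag = False
After iteration 3: n = 2, flag = False
After iteration 4: n = 3, flag = False
After iteration 5: n = 4, flag = False
After iteration 6: n = 5, flag = False
After iteration 7: n = 6, flag = False
After iteration 8: n = 7, flag = False
Loop ends.

Final answer: False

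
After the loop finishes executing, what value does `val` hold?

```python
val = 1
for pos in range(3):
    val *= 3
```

Let's trace through this code step by step.

Initialize: val = 1
Entering loop: for pos in range(3):
After iteration 1: pos = 0, val = 3
After iteration 2: pos = 1, val = 9
After iteration 3: pos = 2, val = 27
Loop ends.

Final answer: 27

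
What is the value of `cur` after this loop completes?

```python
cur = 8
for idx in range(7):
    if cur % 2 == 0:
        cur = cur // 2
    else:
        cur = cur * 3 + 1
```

Let's trace through this code step by step.

Initialize: cur = 8
Entering loop: for idx in range(7):
After iteration 1: idx = 0, cur = 4
After iteration 2: idx = 1, cur = 2
After iteration 3: idx = 2, cur = 1
After iteration 4: idx = 3, cur = 4
After iteration 5: idx = 4, cur = 2
After iteration 6: idx = 5, cur = 1
After iteration 7: idx = 6, cur = 4
Loop ends.

Final answer: 4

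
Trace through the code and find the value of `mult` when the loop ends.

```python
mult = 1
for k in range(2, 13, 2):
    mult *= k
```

Let's trace through this code step by step.

Initialize: mult = 1
Entering loop: for k in range(2, 13, 2):
After iteration 1: k = 2, mult = 2
After iteration 2: k = 4, mult = 8
After iteration 3: k = 6, mult = 48
After iteration 4: k = 8, mult = 384
After iteration 5: k = 10, mult = 3840
After iteration 6: k = 12, mult = 46080
Loop ends.

Final answer: 46080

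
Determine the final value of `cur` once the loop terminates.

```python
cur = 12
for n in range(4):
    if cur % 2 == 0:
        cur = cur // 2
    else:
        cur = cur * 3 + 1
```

Let's trace through this code step by step.

Initialize: cur = 12
Entering loop: for n in range(4):
After iteration 1: n = 0, cur = 6
After iteration 2: n = 1, cur = 3
After iteration 3: n = 2, cur = 10
After iteration 4: n = 3, cur = 5
Loop ends.

Final answer: 5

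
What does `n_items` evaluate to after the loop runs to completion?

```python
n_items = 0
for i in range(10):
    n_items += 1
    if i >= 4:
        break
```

Let's trace through this code step by step.

Initialize: n_items = 0
Entering loop: for i in range(10):
After iteration 1: i = 0, n_items = 1
After iteration 2: i = 1, n_items = 2
After iteration 3: i = 2, n_items = 3
After iteration 4: i = 3, n_items = 4
After iteration 5: i = 4, n_items = 5
Loop ends.

Final answer: 5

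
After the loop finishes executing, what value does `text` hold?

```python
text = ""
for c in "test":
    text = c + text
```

Let's trace through this code step by step.

Initialize: text = ''
Entering loop: for c in "test":
After iteration 1: c = 't', text = 't'
After iteration 2: c = 'e', text = 'et'
After iteration 3: c = 's', text = 'set'
After iteration 4: c = 't', text = 'tset'
Loop ends.

Final answer: 'tset'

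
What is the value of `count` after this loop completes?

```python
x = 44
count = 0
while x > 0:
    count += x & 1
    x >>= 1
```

Let's trace through this code step by step.

Initialize: x = 44
Initialize: count = 0
Entering loop: while x > 0:
After iteration 1: x = 22, count = 0
After iteration 2: x = 11, count = 0
After iteration 3: x = 5, count = 1
After iteration 4: x = 2, count = 2
After iteration 5: x = 1, count = 2
After iteration 6: x = 0, count = 3
Loop ends.

Final answer: 3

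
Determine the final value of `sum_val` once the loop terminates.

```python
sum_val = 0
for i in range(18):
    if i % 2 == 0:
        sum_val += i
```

Let's trace through this code step by step.

Initialize: sum_val = 0
Entering loop: for i in range(18):
After iteration 1: i = 0, sum_val = 0
After iteration 2: i = 1, sum_val = 0
After iteration 3: i = 2, sum_val = 2
After iteration 4: i = 3, sum_val = 2
After iteration 5: i = 4, sum_val = 6
After iteration 6: i = 5, sum_val = 6
After iteration 7: i = 6, sum_val = 12
After iteration 8: i = 7, sum_val = 12
After iteration 9: i = 8, sum_val = 20
After iteration 10: i = 9, sum_val = 20
After iteration 11: i = 10, sum_val = 30
After iteration 12: i = 11, sum_val = 30
After iteration 13: i = 12, sum_val = 42
After iteration 14: i = 13, sum_val = 42
After iteration 15: i = 14, sum_val = 56
After iteration 16: i = 15, sum_val = 56
After iteration 17: i = 16, sum_val = 72
After iteration 18: i = 17, sum_val = 72
Loop ends.

Final answer: 72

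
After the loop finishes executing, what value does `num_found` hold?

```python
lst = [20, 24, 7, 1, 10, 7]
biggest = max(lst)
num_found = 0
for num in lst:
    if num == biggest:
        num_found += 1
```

Let's trace through this code step by step.

Initialize: lst = [20, 24, 7, 1, 10, 7]
Initialize: biggest = 24
Initialize: num_found = 0
Entering loop: for num in lst:
After iteration 1: num = 20, num_found = 0
After iteration 2: num = 24, num_found = 1
After iteration 3: num = 7, num_found = 1
After iteration 4: num = 1, num_found = 1
After iteration 5: num = 10, num_found = 1
After iteration 6: num = 7, num_found = 1
Loop ends.

Final answer: 1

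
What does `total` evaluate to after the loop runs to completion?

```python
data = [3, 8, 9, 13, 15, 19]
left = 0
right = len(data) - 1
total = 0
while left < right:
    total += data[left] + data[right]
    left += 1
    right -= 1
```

Let's trace through this code step by step.

Initialize: data = [3, 8, 9, 13, 15, 19]
Initialize: left = 0
Initialize: right = 5
Initialize: total = 0
Entering loop: while left < right:
After iteration 1: left = 1, right = 4, total = 22
After iteration 2: left = 2, right = 3, total = 45
After iteration 3: left = 3, right = 2, total = 67
Loop ends.

Final answer: 67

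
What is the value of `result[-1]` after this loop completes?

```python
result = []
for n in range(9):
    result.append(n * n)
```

Let's trace through this code step by step.

Initialize: result = []
Entering loop: for n in range(9):
After iteration 1: n = 0, result = [0]
After iteration 2: n = 1, result = [0, 1]
After iteration 3: n = 2, result = [0, 1, 4]
After iteration 4: n = 3, result = [0, 1, 4, 9]
After iteration 5: n = 4, result = [0, 1, 4, 9, 16]
After iteration 6: n = 5, result = [0, 1, 4, 9, 16, 25]
After iteration 7: n = 6, result = [0, 1, 4, 9, 16, 25, 36]
After iteration 8: n = 7, result = [0, 1, 4, 9, 16, 25, 36, 49]
After iteration 9: n = 8, result = [0, 1, 4, 9, 16, 25, 36, 49, 64]
Loop ends.
result[-1] = 64

Final answer: 64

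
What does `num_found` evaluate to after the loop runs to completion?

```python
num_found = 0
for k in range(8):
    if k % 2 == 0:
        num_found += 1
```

Let's trace through this code step by step.

Initialize: num_found = 0
Entering loop: for k in range(8):
After iteration 1: k = 0, num_found = 1
After iteration 2: k = 1, num_found = 1
After iteration 3: k = 2, num_found = 2
After iteration 4: k = 3, num_found = 2
After iteration 5: k = 4, num_found = 3
After iteration 6: k = 5, num_found = 3
After iteration 7: k = 6, num_found = 4
After iteration 8: k = 7, num_found = 4
Loop ends.

Final answer: 4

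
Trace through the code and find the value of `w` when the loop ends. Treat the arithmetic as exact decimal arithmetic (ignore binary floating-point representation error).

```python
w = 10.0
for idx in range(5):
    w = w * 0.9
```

Let's trace through this code step by step.

Initialize: w = 10.0
Entering loop: for idx in range(5):
After iteration 1: idx = 0, w = 9.0
After iteration 2: idx = 1, w = 8.1
After iteration 3: idx = 2, w = 7.29
After iteration 4: idx = 3, w = 6.561
After iteration 5: idx = 4, w = 5.9049
Loop ends.

Final answer: 5.9049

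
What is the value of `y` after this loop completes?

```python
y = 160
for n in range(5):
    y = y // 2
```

Let's trace through this code step by step.

Initialize: y = 160
Entering loop: for n in range(5):
After iteration 1: n = 0, y = 80
After iteration 2: n = 1, y = 40
After iteration 3: n = 2, y = 20
After iteration 4: n = 3, y = 10
After iteration 5: n = 4, y = 5
Loop ends.

Final answer: 5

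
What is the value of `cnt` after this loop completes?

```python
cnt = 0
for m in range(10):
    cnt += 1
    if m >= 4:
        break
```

Let's trace through this code step by step.

Initialize: cnt = 0
Entering loop: for m in range(10):
After iteration 1: m = 0, cnt = 1
After iteration 2: m = 1, cnt = 2
After iteration 3: m = 2, cnt = 3
After iteration 4: m = 3, cnt = 4
After iteration 5: m = 4, cnt = 5
Loop ends.

Final answer: 5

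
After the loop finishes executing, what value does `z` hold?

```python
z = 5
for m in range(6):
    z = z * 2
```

Let's trace through this code step by step.

Initialize: z = 5
Entering loop: for m in range(6):
After iteration 1: m = 0, z = 10
After iteration 2: m = 1, z = 20
After iteration 3: m = 2, z = 40
After iteration 4: m = 3, z = 80
After iteration 5: m = 4, z = 160
After iteration 6: m = 5, z = 320
Loop ends.

Final answer: 320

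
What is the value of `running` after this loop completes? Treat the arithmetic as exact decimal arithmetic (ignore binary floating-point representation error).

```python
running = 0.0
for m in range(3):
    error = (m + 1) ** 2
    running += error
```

Let's trace through this code step by step.

Initialize: running = 0.0
Entering loop: for m in range(3):
After iteration 1: m = 0, running = 1.0, error = 1
After iteration 2: m = 1, running = 5.0, error = 4
After iteration 3: m = 2, running = 14.0, error = 9
Loop ends.

Final answer: 14.0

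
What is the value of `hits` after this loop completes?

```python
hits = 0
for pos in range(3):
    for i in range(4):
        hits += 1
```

Let's trace through this code step by step.

Initialize: hits = 0
Entering loop: for pos in range(3):
After iteration 1: pos = 0, hits = 4
After iteration 2: pos = 1, hits = 8
After iteration 3: pos = 2, hits = 12
Loop ends.

Final answer: 12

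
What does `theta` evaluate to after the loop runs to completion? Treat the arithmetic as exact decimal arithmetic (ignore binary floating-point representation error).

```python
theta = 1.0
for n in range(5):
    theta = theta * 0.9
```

Let's trace through this code step by step.

Initialize: theta = 1.0
Entering loop: for n in range(5):
After iteration 1: n = 0, theta = 0.9
After iteration 2: n = 1, theta = 0.81
After iteration 3: n = 2, theta = 0.729
After iteration 4: n = 3, theta = 0.6561
After iteration 5: n = 4, theta = 0.59049
Loop ends.

Final answer: 0.59049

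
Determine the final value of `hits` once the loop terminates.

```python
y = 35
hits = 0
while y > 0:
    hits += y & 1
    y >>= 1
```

Let's trace through this code step by step.

Initialize: y = 35
Initialize: hits = 0
Entering loop: while y > 0:
After iteration 1: y = 17, hits = 1
After iteration 2: y = 8, hits = 2
After iteration 3: y = 4, hits = 2
After iteration 4: y = 2, hits = 2
After iteration 5: y = 1, hits = 2
After iteration 6: y = 0, hits = 3
Loop ends.

Final answer: 3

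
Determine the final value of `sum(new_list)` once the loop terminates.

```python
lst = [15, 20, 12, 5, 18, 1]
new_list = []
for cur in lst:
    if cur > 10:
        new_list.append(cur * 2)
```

Let's trace through this code step by step.

Initialize: lst = [15, 20, 12, 5, 18, 1]
Initialize: new_list = []
Entering loop: for cur in lst:
After iteration 1: cur = 15, new_list = [30]
After iteration 2: cur = 20, new_list = [30, 40]
After iteration 3: cur = 12, new_list = [30, 40, 24]
After iteration 4: cur = 5, new_list = [30, 40, 24]
After iteration 5: cur = 18, new_list = [30, 40, 24, 36]
After iteration 6: cur = 1, new_list = [30, 40, 24, 36]
Loop ends.
sum(new_list) = 130

Final answer: 130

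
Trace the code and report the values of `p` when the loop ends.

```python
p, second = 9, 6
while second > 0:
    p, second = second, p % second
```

Let's trace through this code step by step.

Initialize: p = 9
Initialize: second = 6
Entering loop: while second > 0:
After iteration 1: p = 6, second = 3
After iteration 2: p = 3, second = 0
Loop ends.

Final answer: 3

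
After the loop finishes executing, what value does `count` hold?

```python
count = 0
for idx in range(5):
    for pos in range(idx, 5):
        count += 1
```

Let's trace through this code step by step.

Initialize: count = 0
Entering loop: for idx in range(5):
After iteration 1: idx = 0, count = 5
After iteration 2: idx = 1, count = 9
After iteration 3: idx = 2, count = 12
After iteration 4: idx = 3, count = 14
After iteration 5: idx = 4, count = 15
Loop ends.

Final answer: 15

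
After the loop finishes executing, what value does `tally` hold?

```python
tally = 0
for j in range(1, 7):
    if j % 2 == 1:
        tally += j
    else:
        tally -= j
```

Let's trace through this code step by step.

Initialize: tally = 0
Entering loop: for j in range(1, 7):
After iteration 1: j = 1, tally = 1
After iteration 2: j = 2, tally = -1
After iteration 3: j = 3, tally = 2
After iteration 4: j = 4, tally = -2
After iteration 5: j = 5, tally = 3
After iteration 6: j = 6, tally = -3
Loop ends.

Final answer: -3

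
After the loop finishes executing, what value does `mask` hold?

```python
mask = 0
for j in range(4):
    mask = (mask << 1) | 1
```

Let's trace through this code step by step.

Initialize: mask = 0
Entering loop: for j in range(4):
After iteration 1: j = 0, mask = 1
After iteration 2: j = 1, mask = 3
After iteration 3: j = 2, mask = 7
After iteration 4: j = 3, mask = 15
Loop ends.

Final answer: 15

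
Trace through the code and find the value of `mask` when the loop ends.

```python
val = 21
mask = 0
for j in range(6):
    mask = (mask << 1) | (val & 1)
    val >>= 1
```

Let's trace through this code step by step.

Initialize: val = 21
Initialize: mask = 0
Entering loop: for j in range(6):
After iteration 1: j = 0, val = 10, mask = 1
After iteration 2: j = 1, val = 5, mask = 2
After iteration 3: j = 2, val = 2, mask = 5
After iteration 4: j = 3, val = 1, mask = 10
After iteration 5: j = 4, val = 0, mask = 21
After iteration 6: j = 5, val = 0, mask = 42
Loop ends.

Final answer: 42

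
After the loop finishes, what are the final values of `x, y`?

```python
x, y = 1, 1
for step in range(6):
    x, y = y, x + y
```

Let's trace through this code step by step.

Initialize: x = 1
Initialize: y = 1
Entering loop: for step in range(6):
After iteration 1: step = 0, x = 1, y = 2
After iteration 2: step = 1, x = 2, y = 3
After iteration 3: step = 2, x = 3, y = 5
After iteration 4: step = 3, x = 5, y = 8
After iteration 5: step = 4, x = 8, y = 13
After iteration 6: step = 5, x = 13, y = 21
Loop ends.

Final answer: 13, 21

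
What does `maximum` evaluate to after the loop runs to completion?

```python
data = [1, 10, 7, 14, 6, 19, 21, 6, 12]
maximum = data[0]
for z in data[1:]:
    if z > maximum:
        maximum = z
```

Let's trace through this code step by step.

Initialize: data = [1, 10, 7, 14, 6, 19, 21, 6, 12]
Initialize: maximum = 1
Entering loop: for z in data[1:]:
After iteration 1: z = 10, maximum = 10
After iteration 2: z = 7, maximum = 10
After iteration 3: z = 14, maximum = 14
After iteration 4: z = 6, maximum = 14
After iteration 5: z = 19, maximum = 19
After iteration 6: z = 21, maximum = 21
After iteration 7: z = 6, maximum = 21
After iteration 8: z = 12, maximum = 21
Loop ends.

Final answer: 21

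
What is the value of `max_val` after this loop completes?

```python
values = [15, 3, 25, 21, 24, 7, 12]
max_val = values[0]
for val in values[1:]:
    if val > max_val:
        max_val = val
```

Let's trace through this code step by step.

Initialize: values = [15, 3, 25, 21, 24, 7, 12]
Initialize: max_val = 15
Entering loop: for val in values[1:]:
After iteration 1: val = 3, max_val = 15
After iteration 2: val = 25, max_val = 25
After iteration 3: val = 21, max_val = 25
After iteration 4: val = 24, max_val = 25
After iteration 5: val = 7, max_val = 25
After iteration 6: val = 12, max_val = 25
Loop ends.

Final answer: 25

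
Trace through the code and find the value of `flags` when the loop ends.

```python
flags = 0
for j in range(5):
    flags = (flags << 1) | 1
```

Let's trace through this code step by step.

Initialize: flags = 0
Entering loop: for j in range(5):
After iteration 1: j = 0, flags = 1
After iteration 2: j = 1, flags = 3
After iteration 3: j = 2, flags = 7
After iteration 4: j = 3, flags = 15
After iteration 5: j = 4, flags = 31
Loop ends.

Final answer: 31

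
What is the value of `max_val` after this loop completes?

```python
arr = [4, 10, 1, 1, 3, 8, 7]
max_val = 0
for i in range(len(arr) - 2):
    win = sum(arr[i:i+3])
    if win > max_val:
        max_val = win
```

Let's trace through this code step by step.

Initialize: arr = [4, 10, 1, 1, 3, 8, 7]
Initialize: max_val = 0
Entering loop: for i in range(len(arr) - 2):
After iteration 1: i = 0, max_val = 15, win = 15
After iteration 2: i = 1, max_val = 15, win = 12
After iteration 3: i = 2, max_val = 15, win = 5
After iteration 4: i = 3, max_val = 15, win = 12
After iteration 5: i = 4, max_val = 18, win = 18
Loop ends.

Final answer: 18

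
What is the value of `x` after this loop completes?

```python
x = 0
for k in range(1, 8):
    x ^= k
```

Let's trace through this code step by step.

Initialize: x = 0
Entering loop: for k in range(1, 8):
After iteration 1: k = 1, x = 1
After iteration 2: k = 2, x = 3
After iteration 3: k = 3, x = 0
After iteration 4: k = 4, x = 4
After iteration 5: k = 5, x = 1
After iteration 6: k = 6, x = 7
After iteration 7: k = 7, x = 0
Loop ends.

Final answer: 0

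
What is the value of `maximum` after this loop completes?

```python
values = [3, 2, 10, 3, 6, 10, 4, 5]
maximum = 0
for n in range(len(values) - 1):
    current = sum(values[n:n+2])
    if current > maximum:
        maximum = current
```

Let's trace through this code step by step.

Initialize: values = [3, 2, 10, 3, 6, 10, 4, 5]
Initialize: maximum = 0
Entering loop: for n in range(len(values) - 1):
After iteration 1: n = 0, maximum = 5, current = 5
After iteration 2: n = 1, maximum = 12, current = 12
After iteration 3: n = 2, maximum = 13, current = 13
After iteration 4: n = 3, maximum = 13, current = 9
After iteration 5: n = 4, maximum = 16, current = 16
After iteration 6: n = 5, maximum = 16, current = 14
After iteration 7: n = 6, maximum = 16, current = 9
Loop ends.

Final answer: 16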